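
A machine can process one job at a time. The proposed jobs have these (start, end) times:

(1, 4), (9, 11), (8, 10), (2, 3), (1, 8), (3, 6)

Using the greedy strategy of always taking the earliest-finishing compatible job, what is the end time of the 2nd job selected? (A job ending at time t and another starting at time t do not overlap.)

6

Sorted by end: (2,3)  (1,4)  (3,6)  (1,8)  (8,10)  (9,11)
take (2,3); take (3,6); take (8,10).
Selected: (2,3) (3,6) (8,10)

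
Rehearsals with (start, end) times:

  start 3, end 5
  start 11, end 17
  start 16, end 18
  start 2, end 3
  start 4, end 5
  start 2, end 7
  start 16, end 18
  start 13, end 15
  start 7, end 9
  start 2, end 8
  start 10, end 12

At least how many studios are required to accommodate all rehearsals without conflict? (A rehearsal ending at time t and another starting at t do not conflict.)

4

starts: [2, 2, 2, 3, 4, 7, 10, 11, 13, 16, 16]
ends:   [3, 5, 5, 7, 8, 9, 12, 15, 17, 18, 18]
s2→1 s2→2 s2→3 e3→2 s3→3 s4→4  — peak 4.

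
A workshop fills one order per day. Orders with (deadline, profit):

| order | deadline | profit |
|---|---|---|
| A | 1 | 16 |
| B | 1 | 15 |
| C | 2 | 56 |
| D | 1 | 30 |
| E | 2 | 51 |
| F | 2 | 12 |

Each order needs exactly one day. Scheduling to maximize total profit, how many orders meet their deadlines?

2

By profit: C(d2,56), E(d2,51), D(d1,30), A(d1,16), B(d1,15), F(d2,12)
C→slot 2; E→slot 1; D skipped; A skipped; B skipped; F skipped.
2 of 6 scheduled.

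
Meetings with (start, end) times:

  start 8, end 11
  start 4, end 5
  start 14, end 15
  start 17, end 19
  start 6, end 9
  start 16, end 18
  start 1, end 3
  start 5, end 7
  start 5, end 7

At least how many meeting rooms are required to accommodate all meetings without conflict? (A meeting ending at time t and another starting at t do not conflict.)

3

starts: [1, 4, 5, 5, 6, 8, 14, 16, 17]
ends:   [3, 5, 7, 7, 9, 11, 15, 18, 19]
s1→1 e3→0 s4→1 e5→0 s5→1 s5→2 s6→3  — peak 3.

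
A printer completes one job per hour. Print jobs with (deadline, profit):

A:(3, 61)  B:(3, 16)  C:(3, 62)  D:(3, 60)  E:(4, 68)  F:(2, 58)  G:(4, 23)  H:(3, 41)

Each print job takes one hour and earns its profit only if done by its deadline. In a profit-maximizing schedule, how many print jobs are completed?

4

Sort by profit descending; place each in the latest free slot ≤ its deadline.
By profit: E(d4,68), C(d3,62), A(d3,61), D(d3,60), F(d2,58), H(d3,41), G(d4,23), B(d3,16)
E→slot 4; C→slot 3; A→slot 2; D→slot 1; F skipped; H skipped; G skipped; B skipped.
4 of 8 scheduled.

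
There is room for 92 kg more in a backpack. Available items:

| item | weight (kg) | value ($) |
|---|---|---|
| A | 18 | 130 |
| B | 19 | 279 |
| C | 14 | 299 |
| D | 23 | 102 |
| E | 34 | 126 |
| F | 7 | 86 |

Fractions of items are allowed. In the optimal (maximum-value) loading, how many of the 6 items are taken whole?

Order: C (299/14=21.36) > B (279/19=14.68) > F (86/7=12.29) > A (130/18=7.22) > D (102/23=4.43) > E (126/34=3.71)
Fill: take C (14 @ 299) → take B (19 @ 279) → take F (7 @ 86) → take A (18 @ 130) → take D (23 @ 102) → take 11/34 of E → 40.76; 92/92 used.
5 item(s) taken whole; one partial (take 11/34 of E).

5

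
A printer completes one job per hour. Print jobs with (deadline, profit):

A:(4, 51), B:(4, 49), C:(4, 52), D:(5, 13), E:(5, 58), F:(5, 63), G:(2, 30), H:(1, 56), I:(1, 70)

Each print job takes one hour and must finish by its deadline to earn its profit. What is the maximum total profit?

Profit order: I=70 F=63 E=58 H=56 C=52 A=51 B=49 G=30 D=13
Assign: I→slot 1, F→slot 5, E→slot 4, H skipped, C→slot 3, A→slot 2, B skipped, G skipped, D skipped.
Slots: [1:I] [2:A] [3:C] [4:E] [5:F]
Profit = 70 + 51 + 52 + 58 + 63 = 294

294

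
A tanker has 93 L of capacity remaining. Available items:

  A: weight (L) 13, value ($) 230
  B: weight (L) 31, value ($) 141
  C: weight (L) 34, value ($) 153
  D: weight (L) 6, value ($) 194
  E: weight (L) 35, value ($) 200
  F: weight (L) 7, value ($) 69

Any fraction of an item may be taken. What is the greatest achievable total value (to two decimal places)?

Sort by value per unit weight and fill in that order.
Order: D (194/6=32.33) > A (230/13=17.69) > F (69/7=9.86) > E (200/35=5.71) > B (141/31=4.55) > C (153/34=4.50)
Fill: take D (6 @ 194) → take A (13 @ 230) → take F (7 @ 69) → take E (35 @ 200) → take B (31 @ 141) → take 1/34 of C → 4.50; 93/93 used.
Total value = 838.50

838.50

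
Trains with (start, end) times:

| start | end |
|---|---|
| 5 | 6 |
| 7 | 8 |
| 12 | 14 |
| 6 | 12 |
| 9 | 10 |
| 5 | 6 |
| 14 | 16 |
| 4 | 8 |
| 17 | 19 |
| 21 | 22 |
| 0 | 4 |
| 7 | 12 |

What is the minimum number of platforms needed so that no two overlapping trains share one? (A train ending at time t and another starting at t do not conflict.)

Count concurrent intervals with a sweep; the peak is the room count.
starts: [0, 4, 5, 5, 6, 7, 7, 9, 12, 14, 17, 21]
ends:   [4, 6, 6, 8, 8, 10, 12, 12, 14, 16, 19, 22]
s0→1 e4→0 s4→1 s5→2 s5→3 e6→2 e6→1 s6→2 s7→3 s7→4  — peak 4.

4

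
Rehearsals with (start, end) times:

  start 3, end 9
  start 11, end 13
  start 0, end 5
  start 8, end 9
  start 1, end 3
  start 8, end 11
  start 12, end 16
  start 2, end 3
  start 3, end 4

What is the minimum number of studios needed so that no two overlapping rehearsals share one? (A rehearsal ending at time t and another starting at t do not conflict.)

starts: [0, 1, 2, 3, 3, 8, 8, 11, 12]
ends:   [3, 3, 4, 5, 9, 9, 11, 13, 16]
s0→1 s1→2 s2→3  — peak 3.

3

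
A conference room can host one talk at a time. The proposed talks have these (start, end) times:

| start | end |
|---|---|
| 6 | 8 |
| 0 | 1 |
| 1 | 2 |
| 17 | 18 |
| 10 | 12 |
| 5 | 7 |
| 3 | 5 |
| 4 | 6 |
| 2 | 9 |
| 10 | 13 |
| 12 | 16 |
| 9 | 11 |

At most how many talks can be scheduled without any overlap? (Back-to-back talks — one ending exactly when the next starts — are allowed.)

Order by finish time; keep every interval that doesn't clash with the previous kept one.
By end time: (0,1), (1,2), (3,5), (4,6), (5,7), (6,8), (2,9), (9,11), (10,12), (10,13), (12,16), (17,18).
Pick (0,1); next start ≥ 1 → (1,2); next start ≥ 2 → (3,5); next start ≥ 5 → (5,7); next start ≥ 7 → (9,11); next start ≥ 11 → (12,16); next start ≥ 16 → (17,18).
Selected 7 talks.

7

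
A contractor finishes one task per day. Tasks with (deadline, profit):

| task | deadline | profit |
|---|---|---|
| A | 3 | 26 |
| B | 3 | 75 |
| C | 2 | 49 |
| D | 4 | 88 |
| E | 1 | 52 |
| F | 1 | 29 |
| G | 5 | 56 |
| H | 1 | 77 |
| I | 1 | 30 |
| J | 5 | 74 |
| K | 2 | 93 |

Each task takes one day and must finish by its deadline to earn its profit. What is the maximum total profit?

Sort by profit descending; place each in the latest free slot ≤ its deadline.
By profit: K(d2,93), D(d4,88), H(d1,77), B(d3,75), J(d5,74), G(d5,56), E(d1,52), C(d2,49), I(d1,30), F(d1,29), A(d3,26)
K→slot 2; D→slot 4; H→slot 1; B→slot 3; J→slot 5; G skipped; E skipped; C skipped; I skipped; F skipped; A skipped.
Profit = 77 + 93 + 75 + 88 + 74 = 407

407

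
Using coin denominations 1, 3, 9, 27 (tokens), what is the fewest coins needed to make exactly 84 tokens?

4

Use the largest denomination that fits, subtract, and repeat.
84 = 3×27 + 1×3
Total coins = 3 + 1 = 4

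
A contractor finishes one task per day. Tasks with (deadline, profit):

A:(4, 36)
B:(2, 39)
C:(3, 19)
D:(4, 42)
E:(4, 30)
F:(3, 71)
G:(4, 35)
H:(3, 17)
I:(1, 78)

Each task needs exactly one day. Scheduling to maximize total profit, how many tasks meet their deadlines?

Sort by profit descending; place each in the latest free slot ≤ its deadline.
By profit: I(d1,78), F(d3,71), D(d4,42), B(d2,39), A(d4,36), G(d4,35), E(d4,30), C(d3,19), H(d3,17)
I→slot 1; F→slot 3; D→slot 4; B→slot 2; A skipped; G skipped; E skipped; C skipped; H skipped.
4 of 9 scheduled.

4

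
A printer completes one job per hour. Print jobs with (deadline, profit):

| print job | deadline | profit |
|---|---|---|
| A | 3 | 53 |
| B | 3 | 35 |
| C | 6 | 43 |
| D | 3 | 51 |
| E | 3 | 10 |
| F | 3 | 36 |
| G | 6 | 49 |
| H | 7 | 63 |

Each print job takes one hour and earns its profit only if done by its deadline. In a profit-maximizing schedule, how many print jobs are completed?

6

Sort by profit descending; place each in the latest free slot ≤ its deadline.
Profit order: H=63 A=53 D=51 G=49 C=43 F=36 B=35 E=10
Assign: H→slot 7, A→slot 3, D→slot 2, G→slot 6, C→slot 5, F→slot 1, B skipped, E skipped.
Slots: [1:F] [2:D] [3:A] [5:C] [6:G] [7:H]
6 of 8 scheduled.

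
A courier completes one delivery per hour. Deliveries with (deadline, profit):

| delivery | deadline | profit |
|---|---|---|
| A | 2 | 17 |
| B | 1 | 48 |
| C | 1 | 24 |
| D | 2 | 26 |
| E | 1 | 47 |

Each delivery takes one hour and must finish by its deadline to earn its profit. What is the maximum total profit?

Profit order: B=48 E=47 D=26 C=24 A=17
Assign: B→slot 1, E skipped, D→slot 2, C skipped, A skipped.
Slots: [1:B] [2:D]
Profit = 48 + 26 = 74

74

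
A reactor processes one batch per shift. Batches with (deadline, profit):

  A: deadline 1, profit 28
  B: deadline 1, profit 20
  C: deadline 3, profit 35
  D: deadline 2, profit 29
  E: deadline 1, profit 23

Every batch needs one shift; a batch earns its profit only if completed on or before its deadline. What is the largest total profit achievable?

Sort by profit descending; place each in the latest free slot ≤ its deadline.
By profit: C(d3,35), D(d2,29), A(d1,28), E(d1,23), B(d1,20)
C→slot 3; D→slot 2; A→slot 1; E skipped; B skipped.
Profit = 28 + 29 + 35 = 92

92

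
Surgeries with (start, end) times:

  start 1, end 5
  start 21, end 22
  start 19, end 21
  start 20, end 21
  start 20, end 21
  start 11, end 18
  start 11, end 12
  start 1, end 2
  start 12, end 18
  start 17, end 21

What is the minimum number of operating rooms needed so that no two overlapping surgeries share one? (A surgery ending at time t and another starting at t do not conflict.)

4

Count concurrent intervals with a sweep; the peak is the room count.
Events (time:±→running): 1:+→1 1:+→2 2:-→1 5:-→0 11:+→1 11:+→2 12:-→1 12:+→2 17:+→3 18:-→2 18:-→1 19:+→2 20:+→3 20:+→4 … peak 4.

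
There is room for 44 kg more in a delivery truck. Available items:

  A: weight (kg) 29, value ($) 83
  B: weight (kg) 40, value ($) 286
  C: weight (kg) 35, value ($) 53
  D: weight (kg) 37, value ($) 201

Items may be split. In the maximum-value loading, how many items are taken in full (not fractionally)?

1

Sort by value per unit weight and fill in that order.
Ratios (sorted): B 7.15, D 5.43, A 2.86, C 1.51
take B (40 @ 286); take 4/37 of D → 21.73. Capacity used 44/44.
1 item(s) taken whole; one partial (take 4/37 of D).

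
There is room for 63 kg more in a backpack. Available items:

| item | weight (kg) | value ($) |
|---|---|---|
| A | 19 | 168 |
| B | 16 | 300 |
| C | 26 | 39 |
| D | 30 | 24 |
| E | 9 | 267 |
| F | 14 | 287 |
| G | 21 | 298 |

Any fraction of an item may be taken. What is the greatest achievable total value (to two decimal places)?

1178.53

Sort by value per unit weight and fill in that order.
Order: E (267/9=29.67) > F (287/14=20.50) > B (300/16=18.75) > G (298/21=14.19) > A (168/19=8.84) > C (39/26=1.50) > D (24/30=0.80)
Fill: take E (9 @ 267) → take F (14 @ 287) → take B (16 @ 300) → take G (21 @ 298) → take 3/19 of A → 26.53; 63/63 used.
Total value = 1178.53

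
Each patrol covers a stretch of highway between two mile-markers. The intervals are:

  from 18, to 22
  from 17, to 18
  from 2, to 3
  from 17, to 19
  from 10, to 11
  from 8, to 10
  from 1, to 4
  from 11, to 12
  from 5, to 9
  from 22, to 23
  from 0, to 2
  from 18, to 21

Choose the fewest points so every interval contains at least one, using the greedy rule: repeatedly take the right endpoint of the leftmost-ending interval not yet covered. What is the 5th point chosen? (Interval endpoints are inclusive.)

Sort by right endpoint; whenever an interval is uncovered, place a point at its right end.
Sorted: [0,2] [2,3] [1,4] [5,9] [8,10] [10,11] [11,12] [17,18] [17,19] [18,21] [18,22] [22,23]
{[0,2],[2,3],[1,4]} hit by 2; {[5,9],[8,10]} hit by 9; {[10,11],[11,12]} hit by 11; {[17,18],[17,19],[18,21],[18,22]} hit by 18; {[22,23]} hit by 23.
Points: 2, 9, 11, 18, 23 (5 total).

23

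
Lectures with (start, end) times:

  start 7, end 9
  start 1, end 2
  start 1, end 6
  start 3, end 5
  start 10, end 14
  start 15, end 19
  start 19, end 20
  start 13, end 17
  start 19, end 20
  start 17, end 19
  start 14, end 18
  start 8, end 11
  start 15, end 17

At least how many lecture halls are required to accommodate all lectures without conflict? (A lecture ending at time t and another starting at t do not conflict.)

4

Count concurrent intervals with a sweep; the peak is the room count.
starts: [1, 1, 3, 7, 8, 10, 13, 14, 15, 15, 17, 19, 19]
ends:   [2, 5, 6, 9, 11, 14, 17, 17, 18, 19, 19, 20, 20]
s1→1 s1→2 e2→1 s3→2 e5→1 e6→0 s7→1 s8→2 e9→1 s10→2 e11→1 s13→2 e14→1 s14→2 s15→3 s15→4  — peak 4.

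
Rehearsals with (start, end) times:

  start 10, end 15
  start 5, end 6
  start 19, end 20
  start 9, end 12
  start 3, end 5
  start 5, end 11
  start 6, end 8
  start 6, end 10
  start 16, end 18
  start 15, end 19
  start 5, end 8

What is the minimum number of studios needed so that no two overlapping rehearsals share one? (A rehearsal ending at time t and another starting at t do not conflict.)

4

Events (time:±→running): 3:+→1 5:-→0 5:+→1 5:+→2 5:+→3 6:-→2 6:+→3 6:+→4 … peak 4.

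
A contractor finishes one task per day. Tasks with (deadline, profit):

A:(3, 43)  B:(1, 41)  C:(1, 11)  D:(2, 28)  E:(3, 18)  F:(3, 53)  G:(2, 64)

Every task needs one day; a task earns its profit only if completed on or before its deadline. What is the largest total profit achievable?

160

Sort by profit descending; place each in the latest free slot ≤ its deadline.
By profit: G(d2,64), F(d3,53), A(d3,43), B(d1,41), D(d2,28), E(d3,18), C(d1,11)
G→slot 2; F→slot 3; A→slot 1; B skipped; D skipped; E skipped; C skipped.
Profit = 43 + 64 + 53 = 160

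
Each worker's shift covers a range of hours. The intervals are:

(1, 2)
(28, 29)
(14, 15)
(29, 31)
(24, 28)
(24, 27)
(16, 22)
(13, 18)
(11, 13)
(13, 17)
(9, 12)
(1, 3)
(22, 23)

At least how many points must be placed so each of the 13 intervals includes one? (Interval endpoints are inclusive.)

6

Sort by right endpoint; whenever an interval is uncovered, place a point at its right end.
By right end: [1,2]  [1,3]  [9,12]  [11,13]  [14,15]  [13,17]  [13,18]  [16,22]  [22,23]  [24,27]  [24,28]  [28,29]  [29,31]
[1,2] uncovered → point at 2; [9,12] uncovered → point at 12; [14,15] uncovered → point at 15; [16,22] uncovered → point at 22; [24,27] uncovered → point at 27; [28,29] uncovered → point at 29.
Points: 2, 12, 15, 22, 27, 29 (6 total).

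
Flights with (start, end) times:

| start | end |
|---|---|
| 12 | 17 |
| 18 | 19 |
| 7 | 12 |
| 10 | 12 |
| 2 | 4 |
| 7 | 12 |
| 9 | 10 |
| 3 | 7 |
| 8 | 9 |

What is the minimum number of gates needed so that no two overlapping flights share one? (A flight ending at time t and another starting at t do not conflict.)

3

Count concurrent intervals with a sweep; the peak is the room count.
starts: [2, 3, 7, 7, 8, 9, 10, 12, 18]
ends:   [4, 7, 9, 10, 12, 12, 12, 17, 19]
s2→1 s3→2 e4→1 e7→0 s7→1 s7→2 s8→3  — peak 3.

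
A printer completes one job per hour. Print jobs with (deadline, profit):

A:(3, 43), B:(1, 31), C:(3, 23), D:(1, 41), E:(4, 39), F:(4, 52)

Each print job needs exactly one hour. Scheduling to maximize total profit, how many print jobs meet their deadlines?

By profit: F(d4,52), A(d3,43), D(d1,41), E(d4,39), B(d1,31), C(d3,23)
F→slot 4; A→slot 3; D→slot 1; E→slot 2; B skipped; C skipped.
4 of 6 scheduled.

4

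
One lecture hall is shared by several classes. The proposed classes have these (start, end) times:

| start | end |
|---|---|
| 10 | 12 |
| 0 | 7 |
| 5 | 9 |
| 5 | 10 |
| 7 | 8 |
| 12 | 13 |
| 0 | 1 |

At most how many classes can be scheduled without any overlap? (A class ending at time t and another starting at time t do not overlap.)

Sorted by end: (0,1)  (0,7)  (7,8)  (5,9)  (5,10)  (10,12)  (12,13)
take (0,1); skip (0,7); take (7,8); take (10,12); take (12,13).
Selected 4 classes.

4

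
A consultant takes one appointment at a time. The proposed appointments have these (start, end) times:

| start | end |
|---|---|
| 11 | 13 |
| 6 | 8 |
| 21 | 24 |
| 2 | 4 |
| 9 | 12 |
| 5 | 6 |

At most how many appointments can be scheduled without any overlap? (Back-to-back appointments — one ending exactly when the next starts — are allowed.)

Sorted by end: (2,4)  (5,6)  (6,8)  (9,12)  (11,13)  (21,24)
take (2,4); take (5,6); take (6,8); take (9,12); take (21,24).
Selected 5 appointments.

5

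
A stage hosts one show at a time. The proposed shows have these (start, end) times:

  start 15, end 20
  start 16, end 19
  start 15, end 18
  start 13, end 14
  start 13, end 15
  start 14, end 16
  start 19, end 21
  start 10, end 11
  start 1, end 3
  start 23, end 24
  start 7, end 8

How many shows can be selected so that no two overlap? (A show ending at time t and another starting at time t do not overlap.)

By end time: (1,3), (7,8), (10,11), (13,14), (13,15), (14,16), (15,18), (16,19), (15,20), (19,21), (23,24).
Pick (1,3); next start ≥ 3 → (7,8); next start ≥ 8 → (10,11); next start ≥ 11 → (13,14); next start ≥ 14 → (14,16); next start ≥ 16 → (16,19); next start ≥ 19 → (19,21); next start ≥ 21 → (23,24).
Selected 8 shows.

8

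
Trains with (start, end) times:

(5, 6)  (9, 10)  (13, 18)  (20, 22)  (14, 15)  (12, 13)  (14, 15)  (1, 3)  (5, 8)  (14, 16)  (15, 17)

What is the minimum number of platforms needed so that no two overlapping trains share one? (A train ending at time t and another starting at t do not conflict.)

Count concurrent intervals with a sweep; the peak is the room count.
starts: [1, 5, 5, 9, 12, 13, 14, 14, 14, 15, 20]
ends:   [3, 6, 8, 10, 13, 15, 15, 16, 17, 18, 22]
s1→1 e3→0 s5→1 s5→2 e6→1 e8→0 s9→1 e10→0 s12→1 e13→0 s13→1 s14→2 s14→3 s14→4  — peak 4.

4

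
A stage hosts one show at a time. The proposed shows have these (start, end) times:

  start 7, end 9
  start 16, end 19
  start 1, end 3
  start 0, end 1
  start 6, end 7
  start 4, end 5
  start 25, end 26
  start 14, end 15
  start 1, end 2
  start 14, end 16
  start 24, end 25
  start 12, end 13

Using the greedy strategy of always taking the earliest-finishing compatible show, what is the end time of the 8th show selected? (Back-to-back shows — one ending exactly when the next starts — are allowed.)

Greedy by earliest finish: after sorting by end time, pick each interval compatible with the last pick.
Sorted by end: (0,1)  (1,2)  (1,3)  (4,5)  (6,7)  (7,9)  (12,13)  (14,15)  (14,16)  (16,19)  (24,25)  (25,26)
take (0,1); take (1,2); take (4,5); take (6,7); take (7,9); take (12,13); take (14,15); skip (14,16); take (16,19); take (24,25); take (25,26).
Selected: (0,1) (1,2) (4,5) (6,7) (7,9) (12,13) (14,15) (16,19) (24,25) (25,26)

19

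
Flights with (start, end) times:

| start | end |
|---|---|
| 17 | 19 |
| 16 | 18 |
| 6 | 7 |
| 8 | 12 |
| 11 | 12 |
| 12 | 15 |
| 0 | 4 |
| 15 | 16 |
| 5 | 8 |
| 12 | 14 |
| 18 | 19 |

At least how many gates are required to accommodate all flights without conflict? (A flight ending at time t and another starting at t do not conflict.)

2

starts: [0, 5, 6, 8, 11, 12, 12, 15, 16, 17, 18]
ends:   [4, 7, 8, 12, 12, 14, 15, 16, 18, 19, 19]
s0→1 e4→0 s5→1 s6→2  — peak 2.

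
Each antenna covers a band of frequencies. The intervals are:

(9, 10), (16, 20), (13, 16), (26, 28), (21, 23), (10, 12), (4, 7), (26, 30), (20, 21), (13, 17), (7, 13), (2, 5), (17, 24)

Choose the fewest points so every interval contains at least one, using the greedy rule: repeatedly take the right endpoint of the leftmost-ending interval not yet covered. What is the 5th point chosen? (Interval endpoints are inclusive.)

Sort by right endpoint; whenever an interval is uncovered, place a point at its right end.
By right end: [2,5]  [4,7]  [9,10]  [10,12]  [7,13]  [13,16]  [13,17]  [16,20]  [20,21]  [21,23]  [17,24]  [26,28]  [26,30]
[2,5] uncovered → point at 5; [9,10] uncovered → point at 10; [13,16] uncovered → point at 16; [20,21] uncovered → point at 21; [26,28] uncovered → point at 28.
Points: 5, 10, 16, 21, 28 (5 total).

28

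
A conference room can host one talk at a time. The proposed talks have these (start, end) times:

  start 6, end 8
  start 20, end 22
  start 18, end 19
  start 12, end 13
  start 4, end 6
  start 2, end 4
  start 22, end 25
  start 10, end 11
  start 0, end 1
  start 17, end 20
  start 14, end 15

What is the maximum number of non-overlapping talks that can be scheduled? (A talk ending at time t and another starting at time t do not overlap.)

Greedy by earliest finish: after sorting by end time, pick each interval compatible with the last pick.
By end time: (0,1), (2,4), (4,6), (6,8), (10,11), (12,13), (14,15), (18,19), (17,20), (20,22), (22,25).
Pick (0,1); next start ≥ 1 → (2,4); next start ≥ 4 → (4,6); next start ≥ 6 → (6,8); next start ≥ 8 → (10,11); next start ≥ 11 → (12,13); next start ≥ 13 → (14,15); next start ≥ 15 → (18,19); next start ≥ 19 → (20,22); next start ≥ 22 → (22,25).
Selected 10 talks.

10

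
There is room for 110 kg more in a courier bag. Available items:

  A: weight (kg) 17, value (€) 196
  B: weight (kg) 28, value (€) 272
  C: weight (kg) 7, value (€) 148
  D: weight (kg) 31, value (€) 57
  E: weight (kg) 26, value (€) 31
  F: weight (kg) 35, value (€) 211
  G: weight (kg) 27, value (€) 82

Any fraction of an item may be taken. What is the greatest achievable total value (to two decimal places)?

Ratios (sorted): C 21.14, A 11.53, B 9.71, F 6.03, G 3.04, D 1.84, E 1.19
take C (7 @ 148); take A (17 @ 196); take B (28 @ 272); take F (35 @ 211); take 23/27 of G → 69.85. Capacity used 110/110.
Total value = 896.85

896.85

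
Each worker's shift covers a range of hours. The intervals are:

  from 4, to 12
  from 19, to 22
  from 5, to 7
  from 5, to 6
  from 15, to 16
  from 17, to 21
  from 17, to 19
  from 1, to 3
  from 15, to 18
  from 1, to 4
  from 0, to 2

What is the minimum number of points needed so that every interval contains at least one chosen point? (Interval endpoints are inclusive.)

4

Sorted: [0,2] [1,3] [1,4] [5,6] [5,7] [4,12] [15,16] [15,18] [17,19] [17,21] [19,22]
{[0,2],[1,3],[1,4]} hit by 2; {[5,6],[5,7],[4,12]} hit by 6; {[15,16],[15,18]} hit by 16; {[17,19],[17,21],[19,22]} hit by 19.
Points: 2, 6, 16, 19 (4 total).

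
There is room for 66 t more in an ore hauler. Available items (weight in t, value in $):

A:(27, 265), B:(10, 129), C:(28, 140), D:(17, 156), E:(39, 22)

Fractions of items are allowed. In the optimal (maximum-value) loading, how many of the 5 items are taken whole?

3

Sort by value per unit weight and fill in that order.
Ratios (sorted): B 12.90, A 9.81, D 9.18, C 5.00, E 0.56
take B (10 @ 129); take A (27 @ 265); take D (17 @ 156); take 12/28 of C → 60.00. Capacity used 66/66.
3 item(s) taken whole; one partial (take 12/28 of C).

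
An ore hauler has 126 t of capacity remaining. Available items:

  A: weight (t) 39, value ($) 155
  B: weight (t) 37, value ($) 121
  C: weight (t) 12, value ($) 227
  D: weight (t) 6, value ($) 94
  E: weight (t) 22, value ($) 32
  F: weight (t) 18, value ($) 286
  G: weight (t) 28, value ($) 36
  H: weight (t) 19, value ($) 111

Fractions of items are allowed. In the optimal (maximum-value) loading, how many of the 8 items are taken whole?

Greedy by value/weight ratio, highest first.
Ratios (sorted): C 18.92, F 15.89, D 15.67, H 5.84, A 3.97, B 3.27, E 1.45, G 1.29
take C (12 @ 227); take F (18 @ 286); take D (6 @ 94); take H (19 @ 111); take A (39 @ 155); take 32/37 of B → 104.65. Capacity used 126/126.
5 item(s) taken whole; one partial (take 32/37 of B).

5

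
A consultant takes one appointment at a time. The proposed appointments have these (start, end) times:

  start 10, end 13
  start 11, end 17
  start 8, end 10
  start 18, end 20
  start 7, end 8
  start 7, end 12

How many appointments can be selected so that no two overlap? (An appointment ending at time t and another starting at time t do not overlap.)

4

By end time: (7,8), (8,10), (7,12), (10,13), (11,17), (18,20).
Pick (7,8); next start ≥ 8 → (8,10); next start ≥ 10 → (10,13); next start ≥ 13 → (18,20).
Selected 4 appointments.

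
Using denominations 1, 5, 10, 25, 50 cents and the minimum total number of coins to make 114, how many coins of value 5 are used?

0

114 − 2×50→14 − 1×10→4 − 4×1→0
Count of 5: 0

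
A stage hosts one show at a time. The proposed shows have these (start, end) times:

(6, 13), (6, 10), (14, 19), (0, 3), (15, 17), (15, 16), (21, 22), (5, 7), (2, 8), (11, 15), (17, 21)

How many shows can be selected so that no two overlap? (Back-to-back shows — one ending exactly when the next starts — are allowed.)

6

By end time: (0,3), (5,7), (2,8), (6,10), (6,13), (11,15), (15,16), (15,17), (14,19), (17,21), (21,22).
Pick (0,3); next start ≥ 3 → (5,7); next start ≥ 7 → (11,15); next start ≥ 15 → (15,16); next start ≥ 16 → (17,21); next start ≥ 21 → (21,22).
Selected 6 shows.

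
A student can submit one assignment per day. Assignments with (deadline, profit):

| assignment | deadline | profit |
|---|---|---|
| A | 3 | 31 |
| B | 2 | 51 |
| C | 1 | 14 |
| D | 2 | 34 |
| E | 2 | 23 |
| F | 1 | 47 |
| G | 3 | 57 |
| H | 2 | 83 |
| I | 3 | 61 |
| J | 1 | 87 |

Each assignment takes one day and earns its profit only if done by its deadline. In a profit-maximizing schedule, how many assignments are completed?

Take jobs in profit order; each goes to the latest open slot no later than its deadline.
By profit: J(d1,87), H(d2,83), I(d3,61), G(d3,57), B(d2,51), F(d1,47), D(d2,34), A(d3,31), E(d2,23), C(d1,14)
J→slot 1; H→slot 2; I→slot 3; G skipped; B skipped; F skipped; D skipped; A skipped; E skipped; C skipped.
3 of 10 scheduled.

3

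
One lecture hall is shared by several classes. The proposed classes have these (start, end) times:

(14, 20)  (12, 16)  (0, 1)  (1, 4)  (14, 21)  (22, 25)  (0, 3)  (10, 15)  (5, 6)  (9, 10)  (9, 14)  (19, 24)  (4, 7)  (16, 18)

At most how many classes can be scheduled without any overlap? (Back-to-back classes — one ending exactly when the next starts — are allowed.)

Greedy by earliest finish: after sorting by end time, pick each interval compatible with the last pick.
By end time: (0,1), (0,3), (1,4), (5,6), (4,7), (9,10), (9,14), (10,15), (12,16), (16,18), (14,20), (14,21), (19,24), (22,25).
Pick (0,1); next start ≥ 1 → (1,4); next start ≥ 4 → (5,6); next start ≥ 6 → (9,10); next start ≥ 10 → (10,15); next start ≥ 15 → (16,18); next start ≥ 18 → (19,24).
Selected 7 classes.

7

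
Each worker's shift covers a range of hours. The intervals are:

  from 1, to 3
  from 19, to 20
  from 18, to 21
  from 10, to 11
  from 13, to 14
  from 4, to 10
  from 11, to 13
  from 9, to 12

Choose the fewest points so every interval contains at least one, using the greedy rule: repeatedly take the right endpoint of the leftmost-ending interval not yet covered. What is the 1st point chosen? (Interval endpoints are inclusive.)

3

Sort by right endpoint; whenever an interval is uncovered, place a point at its right end.
By right end: [1,3]  [4,10]  [10,11]  [9,12]  [11,13]  [13,14]  [19,20]  [18,21]
[1,3] uncovered → point at 3; [4,10] uncovered → point at 10; [11,13] uncovered → point at 13; [19,20] uncovered → point at 20.
Points: 3, 10, 13, 20 (4 total).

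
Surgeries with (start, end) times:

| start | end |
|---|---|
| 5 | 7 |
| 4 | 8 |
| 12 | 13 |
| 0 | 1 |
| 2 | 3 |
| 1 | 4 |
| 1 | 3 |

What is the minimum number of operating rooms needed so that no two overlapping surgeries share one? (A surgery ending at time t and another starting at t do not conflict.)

Events (time:±→running): 0:+→1 1:-→0 1:+→1 1:+→2 2:+→3 … peak 3.

3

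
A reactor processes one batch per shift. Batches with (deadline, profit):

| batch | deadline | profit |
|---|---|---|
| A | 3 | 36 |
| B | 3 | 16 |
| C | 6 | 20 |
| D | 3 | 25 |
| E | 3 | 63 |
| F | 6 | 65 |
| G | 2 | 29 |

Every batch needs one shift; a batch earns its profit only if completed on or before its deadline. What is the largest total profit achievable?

Profit order: F=65 E=63 A=36 G=29 D=25 C=20 B=16
Assign: F→slot 6, E→slot 3, A→slot 2, G→slot 1, D skipped, C→slot 5, B skipped.
Slots: [1:G] [2:A] [3:E] [5:C] [6:F]
Profit = 29 + 36 + 63 + 20 + 65 = 213

213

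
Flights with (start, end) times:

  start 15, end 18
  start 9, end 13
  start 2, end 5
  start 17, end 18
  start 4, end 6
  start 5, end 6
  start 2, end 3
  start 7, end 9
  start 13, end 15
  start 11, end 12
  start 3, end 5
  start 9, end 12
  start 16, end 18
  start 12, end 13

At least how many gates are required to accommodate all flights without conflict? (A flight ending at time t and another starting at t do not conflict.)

The answer is the maximum number of intervals overlapping at any instant.
starts: [2, 2, 3, 4, 5, 7, 9, 9, 11, 12, 13, 15, 16, 17]
ends:   [3, 5, 5, 6, 6, 9, 12, 12, 13, 13, 15, 18, 18, 18]
s2→1 s2→2 e3→1 s3→2 s4→3  — peak 3.

3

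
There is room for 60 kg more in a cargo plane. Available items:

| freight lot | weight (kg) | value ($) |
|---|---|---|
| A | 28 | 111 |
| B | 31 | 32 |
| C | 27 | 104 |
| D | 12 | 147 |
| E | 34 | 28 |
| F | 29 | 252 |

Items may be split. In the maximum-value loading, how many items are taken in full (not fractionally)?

Greedy by value/weight ratio, highest first.
Order: D (147/12=12.25) > F (252/29=8.69) > A (111/28=3.96) > C (104/27=3.85) > B (32/31=1.03) > E (28/34=0.82)
Fill: take D (12 @ 147) → take F (29 @ 252) → take 19/28 of A → 75.32; 60/60 used.
2 item(s) taken whole; one partial (take 19/28 of A).

2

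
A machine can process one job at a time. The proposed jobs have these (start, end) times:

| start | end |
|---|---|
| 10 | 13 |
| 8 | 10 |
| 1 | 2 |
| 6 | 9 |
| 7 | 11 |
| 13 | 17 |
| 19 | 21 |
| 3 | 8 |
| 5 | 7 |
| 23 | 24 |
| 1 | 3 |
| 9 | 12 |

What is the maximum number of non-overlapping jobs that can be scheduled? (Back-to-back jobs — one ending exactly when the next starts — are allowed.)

7

By end time: (1,2), (1,3), (5,7), (3,8), (6,9), (8,10), (7,11), (9,12), (10,13), (13,17), (19,21), (23,24).
Pick (1,2); next start ≥ 2 → (5,7); next start ≥ 7 → (8,10); next start ≥ 10 → (10,13); next start ≥ 13 → (13,17); next start ≥ 17 → (19,21); next start ≥ 21 → (23,24).
Selected 7 jobs.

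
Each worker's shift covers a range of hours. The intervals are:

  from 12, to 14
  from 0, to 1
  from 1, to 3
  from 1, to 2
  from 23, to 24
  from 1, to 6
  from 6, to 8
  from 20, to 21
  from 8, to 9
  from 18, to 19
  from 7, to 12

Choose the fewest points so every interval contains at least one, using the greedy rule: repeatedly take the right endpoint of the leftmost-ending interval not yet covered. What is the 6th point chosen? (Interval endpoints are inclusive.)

Sort by right endpoint; whenever an interval is uncovered, place a point at its right end.
Sorted: [0,1] [1,2] [1,3] [1,6] [6,8] [8,9] [7,12] [12,14] [18,19] [20,21] [23,24]
{[0,1],[1,2],[1,3],[1,6]} hit by 1; {[6,8],[8,9],[7,12]} hit by 8; {[12,14]} hit by 14; {[18,19]} hit by 19; {[20,21]} hit by 21; {[23,24]} hit by 24.
Points: 1, 8, 14, 19, 21, 24 (6 total).

24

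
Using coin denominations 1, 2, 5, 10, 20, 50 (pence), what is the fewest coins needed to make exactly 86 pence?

Use the largest denomination that fits, subtract, and repeat.
86 − 1×50→36 − 1×20→16 − 1×10→6 − 1×5→1 − 1×1→0
Total coins = 1 + 1 + 1 + 1 + 1 = 5

5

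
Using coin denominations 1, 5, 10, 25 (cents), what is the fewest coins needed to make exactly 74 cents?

8

Greedy: take as many of the largest coin as possible, then repeat with the remainder.
74 − 2×25→24 − 2×10→4 − 4×1→0
Total coins = 2 + 2 + 4 = 8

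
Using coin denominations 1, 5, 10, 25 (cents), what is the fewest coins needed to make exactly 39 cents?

6

Use the largest denomination that fits, subtract, and repeat.
39 = 1×25 + 1×10 + 4×1
Total coins = 1 + 1 + 4 = 6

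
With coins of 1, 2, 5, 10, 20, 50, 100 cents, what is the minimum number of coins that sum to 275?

Use the largest denomination that fits, subtract, and repeat.
275 − 2×100→75 − 1×50→25 − 1×20→5 − 1×5→0
Total coins = 2 + 1 + 1 + 1 = 5

5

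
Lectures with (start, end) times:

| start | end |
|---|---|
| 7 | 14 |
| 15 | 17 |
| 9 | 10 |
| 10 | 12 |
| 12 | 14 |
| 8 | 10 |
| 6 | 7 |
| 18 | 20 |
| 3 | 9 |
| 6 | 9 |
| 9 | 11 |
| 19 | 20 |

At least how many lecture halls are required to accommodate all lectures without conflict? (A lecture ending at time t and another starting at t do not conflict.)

The answer is the maximum number of intervals overlapping at any instant.
Events (time:±→running): 3:+→1 6:+→2 6:+→3 7:-→2 7:+→3 8:+→4 … peak 4.

4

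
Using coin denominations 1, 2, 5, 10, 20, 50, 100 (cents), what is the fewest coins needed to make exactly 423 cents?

7

Greedy: take as many of the largest coin as possible, then repeat with the remainder.
423 = 4×100 + 1×20 + 1×2 + 1×1
Total coins = 4 + 1 + 1 + 1 = 7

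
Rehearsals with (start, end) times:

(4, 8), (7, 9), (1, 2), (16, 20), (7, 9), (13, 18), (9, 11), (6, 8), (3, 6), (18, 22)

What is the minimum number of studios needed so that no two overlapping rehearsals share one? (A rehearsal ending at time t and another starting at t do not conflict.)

The answer is the maximum number of intervals overlapping at any instant.
Events (time:±→running): 1:+→1 2:-→0 3:+→1 4:+→2 6:-→1 6:+→2 7:+→3 7:+→4 … peak 4.

4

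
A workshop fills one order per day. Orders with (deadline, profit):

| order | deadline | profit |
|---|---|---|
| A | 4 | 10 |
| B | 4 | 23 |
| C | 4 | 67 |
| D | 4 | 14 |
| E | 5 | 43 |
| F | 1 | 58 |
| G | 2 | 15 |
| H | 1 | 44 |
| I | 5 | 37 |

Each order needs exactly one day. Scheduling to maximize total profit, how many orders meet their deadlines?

Profit order: C=67 F=58 H=44 E=43 I=37 B=23 G=15 D=14 A=10
Assign: C→slot 4, F→slot 1, H skipped, E→slot 5, I→slot 3, B→slot 2, G skipped, D skipped, A skipped.
Slots: [1:F] [2:B] [3:I] [4:C] [5:E]
5 of 9 scheduled.

5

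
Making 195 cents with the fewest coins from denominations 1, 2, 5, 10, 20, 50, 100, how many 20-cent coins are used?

2

195 − 1×100→95 − 1×50→45 − 2×20→5 − 1×5→0
Count of 20: 2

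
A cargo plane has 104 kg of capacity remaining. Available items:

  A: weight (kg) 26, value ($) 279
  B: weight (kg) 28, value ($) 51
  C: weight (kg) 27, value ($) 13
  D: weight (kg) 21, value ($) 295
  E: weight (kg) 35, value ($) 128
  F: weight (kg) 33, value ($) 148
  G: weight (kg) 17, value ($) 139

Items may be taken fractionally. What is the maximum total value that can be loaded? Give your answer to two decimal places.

Greedy by value/weight ratio, highest first.
Ratios (sorted): D 14.05, A 10.73, G 8.18, F 4.48, E 3.66, B 1.82, C 0.48
take D (21 @ 295); take A (26 @ 279); take G (17 @ 139); take F (33 @ 148); take 7/35 of E → 25.60. Capacity used 104/104.
Total value = 886.60

886.60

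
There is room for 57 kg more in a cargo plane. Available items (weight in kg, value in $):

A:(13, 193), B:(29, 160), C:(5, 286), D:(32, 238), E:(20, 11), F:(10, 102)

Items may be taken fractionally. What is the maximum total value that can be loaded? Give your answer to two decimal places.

796.69

Sort by value per unit weight and fill in that order.
Ratios (sorted): C 57.20, A 14.85, F 10.20, D 7.44, B 5.52, E 0.55
take C (5 @ 286); take A (13 @ 193); take F (10 @ 102); take 29/32 of D → 215.69. Capacity used 57/57.
Total value = 796.69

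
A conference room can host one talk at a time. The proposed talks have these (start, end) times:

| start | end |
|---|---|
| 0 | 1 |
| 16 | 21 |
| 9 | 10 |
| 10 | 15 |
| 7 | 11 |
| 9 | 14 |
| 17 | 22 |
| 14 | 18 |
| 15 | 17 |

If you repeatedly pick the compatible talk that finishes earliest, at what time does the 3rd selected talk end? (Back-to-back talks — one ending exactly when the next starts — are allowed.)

15

By end time: (0,1), (9,10), (7,11), (9,14), (10,15), (15,17), (14,18), (16,21), (17,22).
Pick (0,1); next start ≥ 1 → (9,10); next start ≥ 10 → (10,15); next start ≥ 15 → (15,17); next start ≥ 17 → (17,22).
Selected: (0,1) (9,10) (10,15) (15,17) (17,22)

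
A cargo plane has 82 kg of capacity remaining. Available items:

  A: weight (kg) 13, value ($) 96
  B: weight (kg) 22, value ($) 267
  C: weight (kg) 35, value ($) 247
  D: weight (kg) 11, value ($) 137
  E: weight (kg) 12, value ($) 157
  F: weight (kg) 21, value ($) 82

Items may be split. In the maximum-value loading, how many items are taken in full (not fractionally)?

Greedy by value/weight ratio, highest first.
Order: E (157/12=13.08) > D (137/11=12.45) > B (267/22=12.14) > A (96/13=7.38) > C (247/35=7.06) > F (82/21=3.90)
Fill: take E (12 @ 157) → take D (11 @ 137) → take B (22 @ 267) → take A (13 @ 96) → take 24/35 of C → 169.37; 82/82 used.
4 item(s) taken whole; one partial (take 24/35 of C).

4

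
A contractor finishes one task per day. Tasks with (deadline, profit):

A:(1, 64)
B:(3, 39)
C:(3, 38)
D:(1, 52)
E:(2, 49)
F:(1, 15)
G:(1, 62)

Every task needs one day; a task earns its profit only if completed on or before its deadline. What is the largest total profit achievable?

152

Take jobs in profit order; each goes to the latest open slot no later than its deadline.
Profit order: A=64 G=62 D=52 E=49 B=39 C=38 F=15
Assign: A→slot 1, G skipped, D skipped, E→slot 2, B→slot 3, C skipped, F skipped.
Slots: [1:A] [2:E] [3:B]
Profit = 64 + 49 + 39 = 152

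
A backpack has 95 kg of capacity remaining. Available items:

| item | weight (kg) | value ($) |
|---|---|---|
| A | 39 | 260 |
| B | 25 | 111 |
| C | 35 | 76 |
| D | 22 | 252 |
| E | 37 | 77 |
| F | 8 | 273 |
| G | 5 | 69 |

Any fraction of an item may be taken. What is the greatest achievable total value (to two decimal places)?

Order: F (273/8=34.12) > G (69/5=13.80) > D (252/22=11.45) > A (260/39=6.67) > B (111/25=4.44) > C (76/35=2.17) > E (77/37=2.08)
Fill: take F (8 @ 273) → take G (5 @ 69) → take D (22 @ 252) → take A (39 @ 260) → take 21/25 of B → 93.24; 95/95 used.
Total value = 947.24

947.24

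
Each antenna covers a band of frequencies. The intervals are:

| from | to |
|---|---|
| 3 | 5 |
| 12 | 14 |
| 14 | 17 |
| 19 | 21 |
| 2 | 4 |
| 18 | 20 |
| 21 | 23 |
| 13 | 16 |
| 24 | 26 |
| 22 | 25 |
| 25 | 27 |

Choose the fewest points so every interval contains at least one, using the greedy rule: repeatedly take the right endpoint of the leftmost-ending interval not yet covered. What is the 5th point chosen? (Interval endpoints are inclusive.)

26

Process intervals by earliest right end; each time one isn't hit yet, stab at its right endpoint.
By right end: [2,4]  [3,5]  [12,14]  [13,16]  [14,17]  [18,20]  [19,21]  [21,23]  [22,25]  [24,26]  [25,27]
[2,4] uncovered → point at 4; [12,14] uncovered → point at 14; [18,20] uncovered → point at 20; [21,23] uncovered → point at 23; [24,26] uncovered → point at 26.
Points: 4, 14, 20, 23, 26 (5 total).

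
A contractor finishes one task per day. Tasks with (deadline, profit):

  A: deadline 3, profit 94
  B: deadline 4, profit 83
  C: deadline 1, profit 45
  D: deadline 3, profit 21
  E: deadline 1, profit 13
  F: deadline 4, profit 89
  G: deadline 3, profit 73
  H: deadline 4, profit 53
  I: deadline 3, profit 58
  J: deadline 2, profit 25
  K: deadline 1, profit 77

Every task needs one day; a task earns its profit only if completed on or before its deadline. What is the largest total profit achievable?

Profit order: A=94 F=89 B=83 K=77 G=73 I=58 H=53 C=45 J=25 D=21 E=13
Assign: A→slot 3, F→slot 4, B→slot 2, K→slot 1, G skipped, I skipped, H skipped, C skipped, J skipped, D skipped, E skipped.
Slots: [1:K] [2:B] [3:A] [4:F]
Profit = 77 + 83 + 94 + 89 = 343

343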